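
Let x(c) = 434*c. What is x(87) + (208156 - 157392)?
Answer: 88522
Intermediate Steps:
x(87) + (208156 - 157392) = 434*87 + (208156 - 157392) = 37758 + 50764 = 88522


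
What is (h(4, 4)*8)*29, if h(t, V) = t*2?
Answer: 1856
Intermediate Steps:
h(t, V) = 2*t
(h(4, 4)*8)*29 = ((2*4)*8)*29 = (8*8)*29 = 64*29 = 1856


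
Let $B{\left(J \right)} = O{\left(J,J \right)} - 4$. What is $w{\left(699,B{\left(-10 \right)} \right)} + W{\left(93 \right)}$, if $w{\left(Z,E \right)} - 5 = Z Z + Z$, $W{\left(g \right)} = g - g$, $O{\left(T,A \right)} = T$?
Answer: $489305$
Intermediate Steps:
$B{\left(J \right)} = -4 + J$ ($B{\left(J \right)} = J - 4 = -4 + J$)
$W{\left(g \right)} = 0$
$w{\left(Z,E \right)} = 5 + Z + Z^{2}$ ($w{\left(Z,E \right)} = 5 + \left(Z Z + Z\right) = 5 + \left(Z^{2} + Z\right) = 5 + \left(Z + Z^{2}\right) = 5 + Z + Z^{2}$)
$w{\left(699,B{\left(-10 \right)} \right)} + W{\left(93 \right)} = \left(5 + 699 + 699^{2}\right) + 0 = \left(5 + 699 + 488601\right) + 0 = 489305 + 0 = 489305$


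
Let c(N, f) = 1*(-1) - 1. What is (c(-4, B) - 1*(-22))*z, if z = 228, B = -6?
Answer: 4560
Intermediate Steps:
c(N, f) = -2 (c(N, f) = -1 - 1 = -2)
(c(-4, B) - 1*(-22))*z = (-2 - 1*(-22))*228 = (-2 + 22)*228 = 20*228 = 4560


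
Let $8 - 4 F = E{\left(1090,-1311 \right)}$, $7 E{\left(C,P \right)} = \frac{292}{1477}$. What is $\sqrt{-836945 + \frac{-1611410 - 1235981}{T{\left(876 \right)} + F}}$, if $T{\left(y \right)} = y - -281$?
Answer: $\frac{i \sqrt{30132040726106253363}}{5991414} \approx 916.19 i$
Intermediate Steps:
$E{\left(C,P \right)} = \frac{292}{10339}$ ($E{\left(C,P \right)} = \frac{292 \cdot \frac{1}{1477}}{7} = \frac{1}{7} \cdot \frac{292}{1477} = \frac{292}{10339}$)
$T{\left(y \right)} = 281 + y$ ($T{\left(y \right)} = y + 281 = 281 + y$)
$F = \frac{20605}{10339}$ ($F = 2 - \frac{73}{10339} = \frac{20605}{10339} \approx 1.9929$)
$\sqrt{-836945 + \frac{-1611410 - 1235981}{T{\left(876 \right)} + F}} = \sqrt{-836945 + \frac{-1611410 - 1235981}{\left(281 + 876\right) + \frac{20605}{10339}}} = \sqrt{-836945 - \frac{2847391}{1157 + \frac{20605}{10339}}} = \sqrt{-836945 - \frac{2847391}{\frac{11982828}{10339}}} = \sqrt{-836945 - \frac{29439175549}{11982828}} = \sqrt{- \frac{10058407156009}{11982828}} = \frac{i \sqrt{30132040726106253363}}{5991414}$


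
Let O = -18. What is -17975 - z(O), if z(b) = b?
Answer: -17957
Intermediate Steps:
-17975 - z(O) = -17975 - 1*(-18) = -17975 + 18 = -17957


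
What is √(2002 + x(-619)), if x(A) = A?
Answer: √1383 ≈ 37.189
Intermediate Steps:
√(2002 + x(-619)) = √(2002 - 619) = √1383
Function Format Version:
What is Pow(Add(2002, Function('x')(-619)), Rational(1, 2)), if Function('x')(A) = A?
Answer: Pow(1383, Rational(1, 2)) ≈ 37.189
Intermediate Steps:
Pow(Add(2002, Function('x')(-619)), Rational(1, 2)) = Pow(Add(2002, -619), Rational(1, 2)) = Pow(1383, Rational(1, 2))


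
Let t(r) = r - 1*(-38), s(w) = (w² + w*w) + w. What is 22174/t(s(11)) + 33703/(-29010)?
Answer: 70384463/937990 ≈ 75.038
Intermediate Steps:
s(w) = w + 2*w² (s(w) = (w² + w²) + w = 2*w² + w = w + 2*w²)
t(r) = 38 + r (t(r) = r + 38 = 38 + r)
22174/t(s(11)) + 33703/(-29010) = 22174/(38 + 11*(1 + 2*11)) + 33703/(-29010) = 22174/(38 + 11*(1 + 22)) + 33703*(-1/29010) = 22174/(38 + 11*23) - 33703/29010 = 22174/(38 + 253) - 33703/29010 = 22174/291 - 33703/29010 = 70384463/937990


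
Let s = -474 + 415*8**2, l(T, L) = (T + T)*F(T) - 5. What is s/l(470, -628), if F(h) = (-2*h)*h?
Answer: -26086/415292005 ≈ -6.2814e-5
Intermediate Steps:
F(h) = -2*h**2
l(T, L) = -5 - 4*T**3 (l(T, L) = (T + T)*(-2*T**2) - 5 = (2*T)*(-2*T**2) - 5 = -4*T**3 - 5 = -5 - 4*T**3)
s = 26086 (s = -474 + 415*64 = -474 + 26560 = 26086)
s/l(470, -628) = 26086/(-5 - 4*470**3) = 26086/(-5 - 4*103823000) = 26086/(-5 - 415292000) = 26086/(-415292005) = 26086*(-1/415292005) = -26086/415292005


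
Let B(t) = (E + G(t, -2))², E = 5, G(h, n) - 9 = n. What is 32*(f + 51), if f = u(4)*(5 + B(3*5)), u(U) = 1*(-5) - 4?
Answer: -41280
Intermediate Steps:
G(h, n) = 9 + n
B(t) = 144 (B(t) = (5 + (9 - 2))² = (5 + 7)² = 12² = 144)
u(U) = -9 (u(U) = -5 - 4 = -9)
f = -1341 (f = -9*(5 + 144) = -9*149 = -1341)
32*(f + 51) = 32*(-1341 + 51) = 32*(-1290) = -41280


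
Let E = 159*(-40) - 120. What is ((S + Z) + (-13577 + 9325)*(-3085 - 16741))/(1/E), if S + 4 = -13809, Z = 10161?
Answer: -546241320000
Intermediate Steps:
S = -13813 (S = -4 - 13809 = -13813)
E = -6480 (E = -6360 - 120 = -6480)
((S + Z) + (-13577 + 9325)*(-3085 - 16741))/(1/E) = ((-13813 + 10161) + (-13577 + 9325)*(-3085 - 16741))/(1/(-6480)) = (-3652 - 4252*(-19826))/(-1/6480) = (-3652 + 84300152)*(-6480) = 84296500*(-6480) = -546241320000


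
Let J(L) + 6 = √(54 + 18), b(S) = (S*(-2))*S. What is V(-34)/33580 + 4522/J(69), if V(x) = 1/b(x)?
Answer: 175537166557/232910880 + 2261*√2/3 ≈ 1819.5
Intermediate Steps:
b(S) = -2*S² (b(S) = (-2*S)*S = -2*S²)
J(L) = -6 + 6*√2 (J(L) = -6 + √(54 + 18) = -6 + √72 = -6 + 6*√2)
V(x) = -1/(2*x²) (V(x) = 1/(-2*x²) = -1/(2*x²))
V(-34)/33580 + 4522/J(69) = -½/(-34)²/33580 + 4522/(-6 + 6*√2) = -½*1/1156*(1/33580) + 4522/(-6 + 6*√2) = -1/2312*1/33580 + 4522/(-6 + 6*√2) = -1/77636960 + 4522/(-6 + 6*√2)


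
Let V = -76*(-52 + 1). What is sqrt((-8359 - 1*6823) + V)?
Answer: I*sqrt(11306) ≈ 106.33*I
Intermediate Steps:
V = 3876 (V = -76*(-51) = 3876)
sqrt((-8359 - 1*6823) + V) = sqrt((-8359 - 1*6823) + 3876) = sqrt((-8359 - 6823) + 3876) = sqrt(-15182 + 3876) = sqrt(-11306) = I*sqrt(11306)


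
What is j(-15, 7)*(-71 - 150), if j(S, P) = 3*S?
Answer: 9945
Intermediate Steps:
j(-15, 7)*(-71 - 150) = (3*(-15))*(-71 - 150) = -45*(-221) = 9945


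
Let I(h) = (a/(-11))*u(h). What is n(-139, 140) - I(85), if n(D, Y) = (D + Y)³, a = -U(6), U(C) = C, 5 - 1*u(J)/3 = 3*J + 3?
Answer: 415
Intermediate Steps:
u(J) = 6 - 9*J (u(J) = 15 - 3*(3*J + 3) = 15 - 3*(3 + 3*J) = 15 + (-9 - 9*J) = 6 - 9*J)
a = -6 (a = -1*6 = -6)
I(h) = 36/11 - 54*h/11 (I(h) = (-6/(-11))*(6 - 9*h) = (-6*(-1/11))*(6 - 9*h) = 6*(6 - 9*h)/11 = 36/11 - 54*h/11)
n(-139, 140) - I(85) = (-139 + 140)³ - (36/11 - 54/11*85) = 1³ - (36/11 - 4590/11) = 1 - 1*(-414) = 1 + 414 = 415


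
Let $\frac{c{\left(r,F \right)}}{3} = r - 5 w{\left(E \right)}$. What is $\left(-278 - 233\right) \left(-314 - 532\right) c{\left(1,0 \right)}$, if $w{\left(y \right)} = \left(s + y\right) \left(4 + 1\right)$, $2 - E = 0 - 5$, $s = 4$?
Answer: $-355355532$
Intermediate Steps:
$E = 7$ ($E = 2 - \left(0 - 5\right) = 2 - -5 = 2 + 5 = 7$)
$w{\left(y \right)} = 20 + 5 y$ ($w{\left(y \right)} = \left(4 + y\right) \left(4 + 1\right) = \left(4 + y\right) 5 = 20 + 5 y$)
$c{\left(r,F \right)} = -825 + 3 r$ ($c{\left(r,F \right)} = 3 \left(r - 5 \left(20 + 5 \cdot 7\right)\right) = 3 \left(r - 5 \left(20 + 35\right)\right) = 3 \left(r - 275\right) = 3 \left(-275 + r\right) = -825 + 3 r$)
$\left(-278 - 233\right) \left(-314 - 532\right) c{\left(1,0 \right)} = \left(-278 - 233\right) \left(-314 - 532\right) \left(-825 + 3 \cdot 1\right) = \left(-511\right) \left(-846\right) \left(-825 + 3\right) = 432306 \left(-822\right) = -355355532$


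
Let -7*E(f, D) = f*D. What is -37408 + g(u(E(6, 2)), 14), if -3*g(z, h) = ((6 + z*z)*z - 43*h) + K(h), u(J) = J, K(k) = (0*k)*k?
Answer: -38281090/1029 ≈ -37202.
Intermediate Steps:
K(k) = 0 (K(k) = 0*k = 0)
E(f, D) = -D*f/7 (E(f, D) = -f*D/7 = -D*f/7)
g(z, h) = 43*h/3 - z*(6 + z²)/3 (g(z, h) = -(((6 + z*z)*z - 43*h) + 0)/3 = -(((6 + z²)*z - 43*h) + 0)/3 = -((z*(6 + z²) - 43*h) + 0)/3 = -((-43*h + z*(6 + z²)) + 0)/3 = -(-43*h + z*(6 + z²))/3 = 43*h/3 - z*(6 + z²)/3)
-37408 + g(u(E(6, 2)), 14) = -37408 + (-(-2)*2*6/7 - (-⅐*2*6)³/3 + (43/3)*14) = -37408 + (-2*(-12/7) - (-12/7)³/3 + 602/3) = -37408 + (24/7 - ⅓*(-1728/343) + 602/3) = -37408 + (24/7 + 576/343 + 602/3) = -37408 + 211742/1029 = -38281090/1029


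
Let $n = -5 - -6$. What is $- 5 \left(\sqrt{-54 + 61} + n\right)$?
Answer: $-5 - 5 \sqrt{7} \approx -18.229$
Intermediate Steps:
$n = 1$ ($n = -5 + 6 = 1$)
$- 5 \left(\sqrt{-54 + 61} + n\right) = - 5 \left(\sqrt{-54 + 61} + 1\right) = - 5 \left(\sqrt{7} + 1\right) = - 5 \left(1 + \sqrt{7}\right) = -5 - 5 \sqrt{7}$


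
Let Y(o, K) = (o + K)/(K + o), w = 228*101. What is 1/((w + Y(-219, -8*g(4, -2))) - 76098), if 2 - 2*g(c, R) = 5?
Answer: -1/53069 ≈ -1.8843e-5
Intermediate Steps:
g(c, R) = -3/2 (g(c, R) = 1 - ½*5 = 1 - 5/2 = -3/2)
w = 23028
Y(o, K) = 1 (Y(o, K) = (K + o)/(K + o) = 1)
1/((w + Y(-219, -8*g(4, -2))) - 76098) = 1/((23028 + 1) - 76098) = 1/(23029 - 76098) = 1/(-53069) = -1/53069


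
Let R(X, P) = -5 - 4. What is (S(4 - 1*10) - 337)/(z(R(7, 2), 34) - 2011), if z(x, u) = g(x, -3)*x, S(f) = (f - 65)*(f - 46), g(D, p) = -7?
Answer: -3355/1948 ≈ -1.7223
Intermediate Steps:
S(f) = (-65 + f)*(-46 + f)
R(X, P) = -9
z(x, u) = -7*x
(S(4 - 1*10) - 337)/(z(R(7, 2), 34) - 2011) = ((2990 + (4 - 1*10)**2 - 111*(4 - 1*10)) - 337)/(-7*(-9) - 2011) = ((2990 + (4 - 10)**2 - 111*(4 - 10)) - 337)/(63 - 2011) = ((2990 + (-6)**2 - 111*(-6)) - 337)/(-1948) = ((2990 + 36 + 666) - 337)*(-1/1948) = (3692 - 337)*(-1/1948) = 3355*(-1/1948) = -3355/1948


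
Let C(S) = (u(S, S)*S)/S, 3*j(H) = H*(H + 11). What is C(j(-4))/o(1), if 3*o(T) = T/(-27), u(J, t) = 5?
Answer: -405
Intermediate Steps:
j(H) = H*(11 + H)/3 (j(H) = (H*(H + 11))/3 = (H*(11 + H))/3 = H*(11 + H)/3)
o(T) = -T/81 (o(T) = (T/(-27))/3 = (T*(-1/27))/3 = (-T/27)/3 = -T/81)
C(S) = 5 (C(S) = (5*S)/S = 5)
C(j(-4))/o(1) = 5/((-1/81*1)) = 5/(-1/81) = 5*(-81) = -405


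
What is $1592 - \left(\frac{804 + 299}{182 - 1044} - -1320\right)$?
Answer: $\frac{235567}{862} \approx 273.28$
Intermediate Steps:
$1592 - \left(\frac{804 + 299}{182 - 1044} - -1320\right) = 1592 - \left(\frac{1103}{-862} + 1320\right) = 1592 - \left(1103 \left(- \frac{1}{862}\right) + 1320\right) = 1592 - \left(- \frac{1103}{862} + 1320\right) = 1592 - \frac{1136737}{862} = \frac{235567}{862}$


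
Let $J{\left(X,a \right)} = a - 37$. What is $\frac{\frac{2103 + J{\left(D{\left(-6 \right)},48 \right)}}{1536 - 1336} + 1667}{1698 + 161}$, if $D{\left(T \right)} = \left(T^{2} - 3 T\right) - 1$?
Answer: $\frac{167757}{185900} \approx 0.9024$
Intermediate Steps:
$D{\left(T \right)} = -1 + T^{2} - 3 T$
$J{\left(X,a \right)} = -37 + a$
$\frac{\frac{2103 + J{\left(D{\left(-6 \right)},48 \right)}}{1536 - 1336} + 1667}{1698 + 161} = \frac{\frac{2103 + \left(-37 + 48\right)}{1536 - 1336} + 1667}{1698 + 161} = \frac{\frac{2103 + 11}{200} + 1667}{1859} = \left(2114 \cdot \frac{1}{200} + 1667\right) \frac{1}{1859} = \left(\frac{1057}{100} + 1667\right) \frac{1}{1859} = \frac{167757}{100} \cdot \frac{1}{1859} = \frac{167757}{185900}$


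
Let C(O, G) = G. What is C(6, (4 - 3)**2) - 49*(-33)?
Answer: 1618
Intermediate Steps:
C(6, (4 - 3)**2) - 49*(-33) = (4 - 3)**2 - 49*(-33) = 1**2 + 1617 = 1 + 1617 = 1618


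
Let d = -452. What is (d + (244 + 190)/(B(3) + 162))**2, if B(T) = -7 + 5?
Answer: 1291899249/6400 ≈ 2.0186e+5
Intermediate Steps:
B(T) = -2
(d + (244 + 190)/(B(3) + 162))**2 = (-452 + (244 + 190)/(-2 + 162))**2 = (-452 + 434/160)**2 = (-452 + 434*(1/160))**2 = (-452 + 217/80)**2 = (-35943/80)**2 = 1291899249/6400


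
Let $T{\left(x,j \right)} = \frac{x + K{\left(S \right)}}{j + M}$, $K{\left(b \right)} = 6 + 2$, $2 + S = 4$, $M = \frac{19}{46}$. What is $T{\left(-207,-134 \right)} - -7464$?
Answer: $\frac{45875434}{6145} \approx 7465.5$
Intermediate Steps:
$M = \frac{19}{46}$ ($M = 19 \cdot \frac{1}{46} = \frac{19}{46} \approx 0.41304$)
$S = 2$ ($S = -2 + 4 = 2$)
$K{\left(b \right)} = 8$
$T{\left(x,j \right)} = \frac{8 + x}{\frac{19}{46} + j}$ ($T{\left(x,j \right)} = \frac{x + 8}{j + \frac{19}{46}} = \frac{8 + x}{\frac{19}{46} + j}$)
$T{\left(-207,-134 \right)} - -7464 = \frac{46 \left(8 - 207\right)}{19 + 46 \left(-134\right)} - -7464 = 46 \frac{1}{19 - 6164} \left(-199\right) + 7464 = 46 \frac{1}{-6145} \left(-199\right) + 7464 = 46 \left(- \frac{1}{6145}\right) \left(-199\right) + 7464 = \frac{9154}{6145} + 7464 = \frac{45875434}{6145}$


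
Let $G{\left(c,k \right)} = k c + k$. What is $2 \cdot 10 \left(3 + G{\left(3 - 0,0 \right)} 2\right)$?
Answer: $60$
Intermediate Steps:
$G{\left(c,k \right)} = k + c k$ ($G{\left(c,k \right)} = c k + k = k + c k$)
$2 \cdot 10 \left(3 + G{\left(3 - 0,0 \right)} 2\right) = 2 \cdot 10 \left(3 + 0 \left(1 + \left(3 - 0\right)\right) 2\right) = 20 \left(3 + 0 \left(1 + \left(3 + 0\right)\right) 2\right) = 20 \left(3 + 0 \left(1 + 3\right) 2\right) = 20 \left(3 + 0 \cdot 4 \cdot 2\right) = 20 \left(3 + 0 \cdot 2\right) = 20 \left(3 + 0\right) = 20 \cdot 3 = 60$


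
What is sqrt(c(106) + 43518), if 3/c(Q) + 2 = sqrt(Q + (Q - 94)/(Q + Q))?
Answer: sqrt(-4612749 + 43518*sqrt(297913))/sqrt(-106 + sqrt(297913)) ≈ 208.61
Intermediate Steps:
c(Q) = 3/(-2 + sqrt(Q + (-94 + Q)/(2*Q))) (c(Q) = 3/(-2 + sqrt(Q + (Q - 94)/(Q + Q))) = 3/(-2 + sqrt(Q + (-94 + Q)/((2*Q)))) = 3/(-2 + sqrt(Q + (-94 + Q)*(1/(2*Q)))) = 3/(-2 + sqrt(Q + (-94 + Q)/(2*Q))))
sqrt(c(106) + 43518) = sqrt(6/(-4 + sqrt(2)*sqrt(1 - 94/106 + 2*106)) + 43518) = sqrt(6/(-4 + sqrt(2)*sqrt(1 - 94*1/106 + 212)) + 43518) = sqrt(6/(-4 + sqrt(2)*sqrt(1 - 47/53 + 212)) + 43518) = sqrt(6/(-4 + sqrt(2)*sqrt(11242/53)) + 43518) = sqrt(6/(-4 + sqrt(2)*(sqrt(595826)/53)) + 43518) = sqrt(6/(-4 + 2*sqrt(297913)/53) + 43518) = sqrt(43518 + 6/(-4 + 2*sqrt(297913)/53))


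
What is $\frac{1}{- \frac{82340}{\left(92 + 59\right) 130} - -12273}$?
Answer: $\frac{1963}{24083665} \approx 8.1507 \cdot 10^{-5}$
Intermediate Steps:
$\frac{1}{- \frac{82340}{\left(92 + 59\right) 130} - -12273} = \frac{1}{- \frac{82340}{151 \cdot 130} + \left(-17182 + 29455\right)} = \frac{1}{- \frac{82340}{19630} + 12273} = \frac{1}{\left(-82340\right) \frac{1}{19630} + 12273} = \frac{1}{- \frac{8234}{1963} + 12273} = \frac{1}{\frac{24083665}{1963}} = \frac{1963}{24083665}$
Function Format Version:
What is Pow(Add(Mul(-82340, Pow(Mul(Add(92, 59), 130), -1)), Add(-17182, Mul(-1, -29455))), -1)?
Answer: Rational(1963, 24083665) ≈ 8.1507e-5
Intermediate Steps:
Pow(Add(Mul(-82340, Pow(Mul(Add(92, 59), 130), -1)), Add(-17182, Mul(-1, -29455))), -1) = Pow(Add(Mul(-82340, Pow(Mul(151, 130), -1)), Add(-17182, 29455)), -1) = Pow(Add(Mul(-82340, Pow(19630, -1)), 12273), -1) = Pow(Add(Mul(-82340, Rational(1, 19630)), 12273), -1) = Pow(Add(Rational(-8234, 1963), 12273), -1) = Pow(Rational(24083665, 1963), -1) = Rational(1963, 24083665)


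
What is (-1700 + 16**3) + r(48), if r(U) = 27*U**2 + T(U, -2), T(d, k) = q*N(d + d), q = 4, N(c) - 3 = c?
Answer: 65000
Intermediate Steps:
N(c) = 3 + c
T(d, k) = 12 + 8*d (T(d, k) = 4*(3 + (d + d)) = 4*(3 + 2*d) = 12 + 8*d)
r(U) = 12 + 8*U + 27*U**2 (r(U) = 27*U**2 + (12 + 8*U) = 12 + 8*U + 27*U**2)
(-1700 + 16**3) + r(48) = (-1700 + 16**3) + (12 + 8*48 + 27*48**2) = (-1700 + 4096) + (12 + 384 + 27*2304) = 2396 + (12 + 384 + 62208) = 2396 + 62604 = 65000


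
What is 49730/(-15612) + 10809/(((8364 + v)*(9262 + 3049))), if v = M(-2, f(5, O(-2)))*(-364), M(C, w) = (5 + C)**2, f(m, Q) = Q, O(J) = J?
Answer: -259569774211/81492516768 ≈ -3.1852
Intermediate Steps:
v = -3276 (v = (5 - 2)**2*(-364) = 3**2*(-364) = 9*(-364) = -3276)
49730/(-15612) + 10809/(((8364 + v)*(9262 + 3049))) = 49730/(-15612) + 10809/(((8364 - 3276)*(9262 + 3049))) = 49730*(-1/15612) + 10809/((5088*12311)) = -24865/7806 + 10809/62638368 = -24865/7806 + 10809*(1/62638368) = -24865/7806 + 3603/20879456 = -259569774211/81492516768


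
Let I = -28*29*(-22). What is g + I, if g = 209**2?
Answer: 61545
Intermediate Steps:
g = 43681
I = 17864 (I = -812*(-22) = 17864)
g + I = 43681 + 17864 = 61545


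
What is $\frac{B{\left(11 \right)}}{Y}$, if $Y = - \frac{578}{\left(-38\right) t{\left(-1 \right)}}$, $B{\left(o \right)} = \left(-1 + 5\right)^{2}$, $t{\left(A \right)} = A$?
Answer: $- \frac{304}{289} \approx -1.0519$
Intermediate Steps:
$B{\left(o \right)} = 16$ ($B{\left(o \right)} = 4^{2} = 16$)
$Y = - \frac{289}{19}$ ($Y = - \frac{578}{\left(-38\right) \left(-1\right)} = - \frac{578}{38} = \left(-578\right) \frac{1}{38} = - \frac{289}{19} \approx -15.211$)
$\frac{B{\left(11 \right)}}{Y} = \frac{16}{- \frac{289}{19}} = 16 \left(- \frac{19}{289}\right) = - \frac{304}{289}$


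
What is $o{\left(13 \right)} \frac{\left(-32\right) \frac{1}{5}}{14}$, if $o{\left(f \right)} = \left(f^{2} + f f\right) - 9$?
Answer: $- \frac{752}{5} \approx -150.4$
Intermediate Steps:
$o{\left(f \right)} = -9 + 2 f^{2}$ ($o{\left(f \right)} = \left(f^{2} + f^{2}\right) - 9 = 2 f^{2} - 9 = -9 + 2 f^{2}$)
$o{\left(13 \right)} \frac{\left(-32\right) \frac{1}{5}}{14} = \left(-9 + 2 \cdot 13^{2}\right) \frac{\left(-32\right) \frac{1}{5}}{14} = \left(-9 + 2 \cdot 169\right) \left(-32\right) \frac{1}{5} \cdot \frac{1}{14} = \left(-9 + 338\right) \left(\left(- \frac{32}{5}\right) \frac{1}{14}\right) = 329 \left(- \frac{16}{35}\right) = - \frac{752}{5}$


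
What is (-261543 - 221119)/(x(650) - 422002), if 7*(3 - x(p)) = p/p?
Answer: 1689317/1476997 ≈ 1.1438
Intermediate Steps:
x(p) = 20/7 (x(p) = 3 - p/(7*p) = 3 - 1/7*1 = 3 - 1/7 = 20/7)
(-261543 - 221119)/(x(650) - 422002) = (-261543 - 221119)/(20/7 - 422002) = -482662/(-2953994/7) = -482662*(-7/2953994) = 1689317/1476997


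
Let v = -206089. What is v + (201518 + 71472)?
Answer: 66901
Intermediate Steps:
v + (201518 + 71472) = -206089 + (201518 + 71472) = -206089 + 272990 = 66901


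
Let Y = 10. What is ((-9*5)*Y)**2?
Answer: 202500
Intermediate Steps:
((-9*5)*Y)**2 = (-9*5*10)**2 = (-45*10)**2 = (-450)**2 = 202500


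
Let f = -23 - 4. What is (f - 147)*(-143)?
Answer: 24882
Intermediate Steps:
f = -27
(f - 147)*(-143) = (-27 - 147)*(-143) = -174*(-143) = 24882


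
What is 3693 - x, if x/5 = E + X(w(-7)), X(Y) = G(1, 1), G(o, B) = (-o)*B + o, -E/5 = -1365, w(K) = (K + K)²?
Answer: -30432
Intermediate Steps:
w(K) = 4*K² (w(K) = (2*K)² = 4*K²)
E = 6825 (E = -5*(-1365) = 6825)
G(o, B) = o - B*o (G(o, B) = -B*o + o = o - B*o)
X(Y) = 0 (X(Y) = 1*(1 - 1*1) = 1*(1 - 1) = 1*0 = 0)
x = 34125 (x = 5*(6825 + 0) = 5*6825 = 34125)
3693 - x = 3693 - 1*34125 = 3693 - 34125 = -30432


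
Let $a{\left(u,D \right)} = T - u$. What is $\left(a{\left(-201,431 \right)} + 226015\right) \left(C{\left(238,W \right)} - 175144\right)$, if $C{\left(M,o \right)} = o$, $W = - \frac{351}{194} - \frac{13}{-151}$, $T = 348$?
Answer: $- \frac{581218088800830}{14647} \approx -3.9682 \cdot 10^{10}$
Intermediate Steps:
$a{\left(u,D \right)} = 348 - u$
$W = - \frac{50479}{29294}$ ($W = \left(-351\right) \frac{1}{194} - - \frac{13}{151} = - \frac{351}{194} + \frac{13}{151} = - \frac{50479}{29294} \approx -1.7232$)
$\left(a{\left(-201,431 \right)} + 226015\right) \left(C{\left(238,W \right)} - 175144\right) = \left(\left(348 - -201\right) + 226015\right) \left(- \frac{50479}{29294} - 175144\right) = \left(\left(348 + 201\right) + 226015\right) \left(- \frac{5130718815}{29294}\right) = \left(549 + 226015\right) \left(- \frac{5130718815}{29294}\right) = 226564 \left(- \frac{5130718815}{29294}\right) = - \frac{581218088800830}{14647}$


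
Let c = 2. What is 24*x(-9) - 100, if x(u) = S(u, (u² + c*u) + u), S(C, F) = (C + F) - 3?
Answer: 908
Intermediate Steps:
S(C, F) = -3 + C + F
x(u) = -3 + u² + 4*u (x(u) = -3 + u + ((u² + 2*u) + u) = -3 + u + (u² + 3*u) = -3 + u² + 4*u)
24*x(-9) - 100 = 24*(-3 - 9 - 9*(3 - 9)) - 100 = 24*(-3 - 9 - 9*(-6)) - 100 = 24*(-3 - 9 + 54) - 100 = 24*42 - 100 = 1008 - 100 = 908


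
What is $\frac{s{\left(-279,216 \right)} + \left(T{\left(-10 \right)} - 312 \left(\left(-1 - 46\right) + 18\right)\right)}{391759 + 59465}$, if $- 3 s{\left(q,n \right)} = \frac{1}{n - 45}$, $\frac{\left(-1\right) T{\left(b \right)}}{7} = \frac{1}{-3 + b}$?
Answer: $\frac{30172345}{1504606428} \approx 0.020053$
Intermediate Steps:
$T{\left(b \right)} = - \frac{7}{-3 + b}$
$s{\left(q,n \right)} = - \frac{1}{3 \left(-45 + n\right)}$ ($s{\left(q,n \right)} = - \frac{1}{3 \left(n - 45\right)} = - \frac{1}{3 \left(-45 + n\right)}$)
$\frac{s{\left(-279,216 \right)} + \left(T{\left(-10 \right)} - 312 \left(\left(-1 - 46\right) + 18\right)\right)}{391759 + 59465} = \frac{- \frac{1}{-135 + 3 \cdot 216} - \left(\frac{7}{-3 - 10} + 312 \left(\left(-1 - 46\right) + 18\right)\right)}{391759 + 59465} = \frac{- \frac{1}{-135 + 648} - \left(- \frac{7}{13} + 312 \left(-47 + 18\right)\right)}{451224} = \left(- \frac{1}{513} - - \frac{117631}{13}\right) \frac{1}{451224} = \left(\left(-1\right) \frac{1}{513} + \left(\frac{7}{13} + 9048\right)\right) \frac{1}{451224} = \left(- \frac{1}{513} + \frac{117631}{13}\right) \frac{1}{451224} = \frac{60344690}{6669} \cdot \frac{1}{451224} = \frac{30172345}{1504606428}$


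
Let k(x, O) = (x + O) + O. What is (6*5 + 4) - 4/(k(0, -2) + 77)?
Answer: 2478/73 ≈ 33.945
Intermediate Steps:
k(x, O) = x + 2*O (k(x, O) = (O + x) + O = x + 2*O)
(6*5 + 4) - 4/(k(0, -2) + 77) = (6*5 + 4) - 4/((0 + 2*(-2)) + 77) = (30 + 4) - 4/((0 - 4) + 77) = 34 - 4/(-4 + 77) = 34 - 4/73 = 2478/73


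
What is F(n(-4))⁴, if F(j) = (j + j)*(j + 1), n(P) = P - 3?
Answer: 49787136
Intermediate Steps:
n(P) = -3 + P
F(j) = 2*j*(1 + j) (F(j) = (2*j)*(1 + j) = 2*j*(1 + j))
F(n(-4))⁴ = (2*(-3 - 4)*(1 + (-3 - 4)))⁴ = (2*(-7)*(1 - 7))⁴ = (2*(-7)*(-6))⁴ = 84⁴ = 49787136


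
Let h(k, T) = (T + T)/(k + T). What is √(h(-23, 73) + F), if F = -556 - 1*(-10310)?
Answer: √243923/5 ≈ 98.777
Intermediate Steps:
h(k, T) = 2*T/(T + k) (h(k, T) = (2*T)/(T + k) = 2*T/(T + k))
F = 9754 (F = -556 + 10310 = 9754)
√(h(-23, 73) + F) = √(2*73/(73 - 23) + 9754) = √(2*73/50 + 9754) = √(2*73*(1/50) + 9754) = √(73/25 + 9754) = √(243923/25) = √243923/5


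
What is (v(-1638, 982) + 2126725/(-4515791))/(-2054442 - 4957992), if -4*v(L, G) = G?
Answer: 740502277/21111124230196 ≈ 3.5076e-5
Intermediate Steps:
v(L, G) = -G/4
(v(-1638, 982) + 2126725/(-4515791))/(-2054442 - 4957992) = (-¼*982 + 2126725/(-4515791))/(-2054442 - 4957992) = (-491/2 + 2126725*(-1/4515791))/(-7012434) = (-491/2 - 2126725/4515791)*(-1/7012434) = -2221506831/9031582*(-1/7012434) = 740502277/21111124230196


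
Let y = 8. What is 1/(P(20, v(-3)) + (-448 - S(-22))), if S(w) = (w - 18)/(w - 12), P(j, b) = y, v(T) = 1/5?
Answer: -17/7500 ≈ -0.0022667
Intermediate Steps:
v(T) = ⅕
P(j, b) = 8
S(w) = (-18 + w)/(-12 + w)
1/(P(20, v(-3)) + (-448 - S(-22))) = 1/(8 + (-448 - (-18 - 22)/(-12 - 22))) = 1/(8 + (-448 - (-40)/(-34))) = 1/(8 + (-448 - (-1)*(-40)/34)) = 1/(8 + (-448 - 1*20/17)) = 1/(8 + (-448 - 20/17)) = 1/(8 - 7636/17) = 1/(-7500/17) = -17/7500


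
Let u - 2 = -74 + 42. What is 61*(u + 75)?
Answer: 2745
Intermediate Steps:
u = -30 (u = 2 + (-74 + 42) = 2 - 32 = -30)
61*(u + 75) = 61*(-30 + 75) = 61*45 = 2745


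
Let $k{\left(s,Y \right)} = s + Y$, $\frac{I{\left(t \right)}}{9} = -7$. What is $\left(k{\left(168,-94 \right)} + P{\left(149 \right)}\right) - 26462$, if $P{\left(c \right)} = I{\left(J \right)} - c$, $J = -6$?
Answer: $-26600$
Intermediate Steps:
$I{\left(t \right)} = -63$ ($I{\left(t \right)} = 9 \left(-7\right) = -63$)
$k{\left(s,Y \right)} = Y + s$
$P{\left(c \right)} = -63 - c$
$\left(k{\left(168,-94 \right)} + P{\left(149 \right)}\right) - 26462 = \left(\left(-94 + 168\right) - 212\right) - 26462 = \left(74 - 212\right) - 26462 = -138 - 26462 = -26600$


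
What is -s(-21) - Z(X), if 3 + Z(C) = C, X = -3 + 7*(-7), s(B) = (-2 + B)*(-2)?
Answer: 9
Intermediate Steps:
s(B) = 4 - 2*B
X = -52 (X = -3 - 49 = -52)
Z(C) = -3 + C
-s(-21) - Z(X) = -(4 - 2*(-21)) - (-3 - 52) = -(4 + 42) - 1*(-55) = -1*46 + 55 = -46 + 55 = 9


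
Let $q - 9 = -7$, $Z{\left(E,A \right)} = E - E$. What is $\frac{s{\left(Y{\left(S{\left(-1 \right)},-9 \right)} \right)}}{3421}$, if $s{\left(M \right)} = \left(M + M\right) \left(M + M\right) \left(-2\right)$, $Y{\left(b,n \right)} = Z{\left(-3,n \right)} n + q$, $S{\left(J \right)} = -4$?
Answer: $- \frac{32}{3421} \approx -0.009354$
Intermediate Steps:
$Z{\left(E,A \right)} = 0$
$q = 2$ ($q = 9 - 7 = 2$)
$Y{\left(b,n \right)} = 2$ ($Y{\left(b,n \right)} = 0 n + 2 = 0 + 2 = 2$)
$s{\left(M \right)} = - 8 M^{2}$ ($s{\left(M \right)} = 2 M 2 M \left(-2\right) = 4 M^{2} \left(-2\right) = - 8 M^{2}$)
$\frac{s{\left(Y{\left(S{\left(-1 \right)},-9 \right)} \right)}}{3421} = \frac{\left(-8\right) 2^{2}}{3421} = \left(-8\right) 4 \cdot \frac{1}{3421} = \left(-32\right) \frac{1}{3421} = - \frac{32}{3421}$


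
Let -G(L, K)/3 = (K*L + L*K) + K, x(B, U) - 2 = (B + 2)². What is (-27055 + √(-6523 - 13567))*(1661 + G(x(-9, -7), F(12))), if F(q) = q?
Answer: 55381585 - 14329*I*√410 ≈ 5.5382e+7 - 2.9014e+5*I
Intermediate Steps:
x(B, U) = 2 + (2 + B)² (x(B, U) = 2 + (B + 2)² = 2 + (2 + B)²)
G(L, K) = -3*K - 6*K*L (G(L, K) = -3*((K*L + L*K) + K) = -3*((K*L + K*L) + K) = -3*(2*K*L + K) = -3*(K + 2*K*L) = -3*K - 6*K*L)
(-27055 + √(-6523 - 13567))*(1661 + G(x(-9, -7), F(12))) = (-27055 + √(-6523 - 13567))*(1661 - 3*12*(1 + 2*(2 + (2 - 9)²))) = (-27055 + √(-20090))*(1661 - 3*12*(1 + 2*(2 + (-7)²))) = (-27055 + 7*I*√410)*(1661 - 3*12*(1 + 2*(2 + 49))) = (-27055 + 7*I*√410)*(1661 - 3*12*(1 + 2*51)) = (-27055 + 7*I*√410)*(1661 - 3*12*(1 + 102)) = (-27055 + 7*I*√410)*(1661 - 3*12*103) = (-27055 + 7*I*√410)*(1661 - 3708) = (-27055 + 7*I*√410)*(-2047) = 55381585 - 14329*I*√410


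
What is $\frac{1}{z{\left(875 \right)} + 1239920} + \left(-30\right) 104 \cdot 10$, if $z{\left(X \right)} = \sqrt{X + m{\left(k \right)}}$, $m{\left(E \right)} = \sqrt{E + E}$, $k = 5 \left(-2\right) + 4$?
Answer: $-31200 + \frac{1}{1239920 + \sqrt{875 + 2 i \sqrt{3}}} \approx -31200.0 - 3.8 \cdot 10^{-14} i$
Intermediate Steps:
$k = -6$ ($k = -10 + 4 = -6$)
$m{\left(E \right)} = \sqrt{2} \sqrt{E}$ ($m{\left(E \right)} = \sqrt{2 E} = \sqrt{2} \sqrt{E}$)
$z{\left(X \right)} = \sqrt{X + 2 i \sqrt{3}}$ ($z{\left(X \right)} = \sqrt{X + \sqrt{2} \sqrt{-6}} = \sqrt{X + \sqrt{2} i \sqrt{6}} = \sqrt{X + 2 i \sqrt{3}}$)
$\frac{1}{z{\left(875 \right)} + 1239920} + \left(-30\right) 104 \cdot 10 = \frac{1}{\sqrt{875 + 2 i \sqrt{3}} + 1239920} + \left(-30\right) 104 \cdot 10 = \frac{1}{1239920 + \sqrt{875 + 2 i \sqrt{3}}} - 31200 = -31200 + \frac{1}{1239920 + \sqrt{875 + 2 i \sqrt{3}}}$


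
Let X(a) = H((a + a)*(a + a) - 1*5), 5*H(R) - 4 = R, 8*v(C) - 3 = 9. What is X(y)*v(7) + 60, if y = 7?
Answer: 237/2 ≈ 118.50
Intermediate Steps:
v(C) = 3/2 (v(C) = 3/8 + (1/8)*9 = 3/8 + 9/8 = 3/2)
H(R) = 4/5 + R/5
X(a) = -1/5 + 4*a**2/5 (X(a) = 4/5 + ((a + a)*(a + a) - 1*5)/5 = 4/5 + ((2*a)*(2*a) - 5)/5 = 4/5 + (4*a**2 - 5)/5 = 4/5 + (-5 + 4*a**2)/5 = 4/5 + (-1 + 4*a**2/5) = -1/5 + 4*a**2/5)
X(y)*v(7) + 60 = (-1/5 + (4/5)*7**2)*(3/2) + 60 = (-1/5 + (4/5)*49)*(3/2) + 60 = (-1/5 + 196/5)*(3/2) + 60 = 39*(3/2) + 60 = 117/2 + 60 = 237/2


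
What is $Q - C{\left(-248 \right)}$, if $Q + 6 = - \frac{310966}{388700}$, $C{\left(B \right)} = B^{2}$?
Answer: $- \frac{11954623983}{194350} \approx -61511.0$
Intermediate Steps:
$Q = - \frac{1321583}{194350}$ ($Q = -6 - \frac{310966}{388700} = -6 - \frac{155483}{194350} = - \frac{1321583}{194350} \approx -6.8$)
$Q - C{\left(-248 \right)} = - \frac{1321583}{194350} - \left(-248\right)^{2} = - \frac{1321583}{194350} - 61504 = - \frac{11954623983}{194350}$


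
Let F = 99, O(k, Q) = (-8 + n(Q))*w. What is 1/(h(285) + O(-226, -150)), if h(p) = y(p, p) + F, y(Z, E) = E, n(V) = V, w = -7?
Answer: 1/1490 ≈ 0.00067114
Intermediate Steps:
O(k, Q) = 56 - 7*Q (O(k, Q) = (-8 + Q)*(-7) = 56 - 7*Q)
h(p) = 99 + p (h(p) = p + 99 = 99 + p)
1/(h(285) + O(-226, -150)) = 1/((99 + 285) + (56 - 7*(-150))) = 1/(384 + (56 + 1050)) = 1/(384 + 1106) = 1/1490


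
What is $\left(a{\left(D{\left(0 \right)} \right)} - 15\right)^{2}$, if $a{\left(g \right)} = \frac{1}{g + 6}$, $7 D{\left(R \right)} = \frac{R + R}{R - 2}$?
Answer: $\frac{7921}{36} \approx 220.03$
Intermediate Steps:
$D{\left(R \right)} = \frac{2 R}{7 \left(-2 + R\right)}$ ($D{\left(R \right)} = \frac{\left(R + R\right) \frac{1}{R - 2}}{7} = \frac{2 R \frac{1}{-2 + R}}{7} = \frac{2 R}{7 \left(-2 + R\right)}$)
$a{\left(g \right)} = \frac{1}{6 + g}$
$\left(a{\left(D{\left(0 \right)} \right)} - 15\right)^{2} = \left(\frac{1}{6 + \frac{2}{7} \cdot 0 \frac{1}{-2 + 0}} - 15\right)^{2} = \left(\frac{1}{6 + \frac{2}{7} \cdot 0 \frac{1}{-2}} - 15\right)^{2} = \left(\frac{1}{6 + \frac{2}{7} \cdot 0 \left(- \frac{1}{2}\right)} - 15\right)^{2} = \left(\frac{1}{6 + 0} - 15\right)^{2} = \left(\frac{1}{6} - 15\right)^{2} = \left(- \frac{89}{6}\right)^{2} = \frac{7921}{36}$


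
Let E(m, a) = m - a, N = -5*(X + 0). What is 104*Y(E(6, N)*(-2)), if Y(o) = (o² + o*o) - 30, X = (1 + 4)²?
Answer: 14274832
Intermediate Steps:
X = 25 (X = 5² = 25)
N = -125 (N = -5*(25 + 0) = -5*25 = -125)
Y(o) = -30 + 2*o² (Y(o) = (o² + o²) - 30 = 2*o² - 30 = -30 + 2*o²)
104*Y(E(6, N)*(-2)) = 104*(-30 + 2*((6 - 1*(-125))*(-2))²) = 104*(-30 + 2*((6 + 125)*(-2))²) = 104*(-30 + 2*(131*(-2))²) = 104*(-30 + 2*(-262)²) = 104*(-30 + 2*68644) = 104*(-30 + 137288) = 104*137258 = 14274832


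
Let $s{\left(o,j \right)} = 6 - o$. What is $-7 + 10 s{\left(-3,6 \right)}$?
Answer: $83$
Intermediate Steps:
$-7 + 10 s{\left(-3,6 \right)} = -7 + 10 \left(6 - -3\right) = -7 + 10 \left(6 + 3\right) = -7 + 10 \cdot 9 = -7 + 90 = 83$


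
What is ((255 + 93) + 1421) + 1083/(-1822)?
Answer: 3222035/1822 ≈ 1768.4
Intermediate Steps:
((255 + 93) + 1421) + 1083/(-1822) = (348 + 1421) + 1083*(-1/1822) = 1769 - 1083/1822 = 3222035/1822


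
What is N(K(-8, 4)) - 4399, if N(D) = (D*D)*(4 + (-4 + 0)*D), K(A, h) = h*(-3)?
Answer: 3089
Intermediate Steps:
K(A, h) = -3*h
N(D) = D²*(4 - 4*D)
N(K(-8, 4)) - 4399 = 4*(-3*4)²*(1 - (-3)*4) - 4399 = 4*(-12)²*(1 - 1*(-12)) - 4399 = 4*144*(1 + 12) - 4399 = 4*144*13 - 4399 = 7488 - 4399 = 3089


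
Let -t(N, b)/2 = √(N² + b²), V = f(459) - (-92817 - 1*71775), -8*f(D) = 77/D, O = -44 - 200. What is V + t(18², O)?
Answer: 604381747/3672 - 8*√10282 ≈ 1.6378e+5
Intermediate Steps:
O = -244
f(D) = -77/(8*D)
V = 604381747/3672 (V = -77/8/459 - (-92817 - 1*71775) = -77/8*1/459 - (-92817 - 71775) = -77/3672 - 1*(-164592) = -77/3672 + 164592 = 604381747/3672 ≈ 1.6459e+5)
t(N, b) = -2*√(N² + b²)
V + t(18², O) = 604381747/3672 - 2*√((18²)² + (-244)²) = 604381747/3672 - 2*√(324² + 59536) = 604381747/3672 - 2*√(104976 + 59536) = 604381747/3672 - 8*√10282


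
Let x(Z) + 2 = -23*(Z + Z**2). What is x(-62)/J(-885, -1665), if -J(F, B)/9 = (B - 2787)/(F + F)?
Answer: 4276910/1113 ≈ 3842.7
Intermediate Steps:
J(F, B) = -9*(-2787 + B)/(2*F) (J(F, B) = -9*(B - 2787)/(F + F) = -9*(-2787 + B)/(2*F))
x(Z) = -2 - 23*Z - 23*Z**2 (x(Z) = -2 - 23*(Z + Z**2) = -2 + (-23*Z - 23*Z**2) = -2 - 23*Z - 23*Z**2)
x(-62)/J(-885, -1665) = (-2 - 23*(-62) - 23*(-62)**2)/(((9/2)*(2787 - 1*(-1665))/(-885))) = (-2 + 1426 - 23*3844)/(((9/2)*(-1/885)*(2787 + 1665))) = (-2 + 1426 - 88412)/(((9/2)*(-1/885)*4452)) = -86988/(-6678/295) = -86988*(-295/6678) = 4276910/1113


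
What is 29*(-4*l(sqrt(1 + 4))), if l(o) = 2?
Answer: -232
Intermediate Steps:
29*(-4*l(sqrt(1 + 4))) = 29*(-4*2) = 29*(-8) = -232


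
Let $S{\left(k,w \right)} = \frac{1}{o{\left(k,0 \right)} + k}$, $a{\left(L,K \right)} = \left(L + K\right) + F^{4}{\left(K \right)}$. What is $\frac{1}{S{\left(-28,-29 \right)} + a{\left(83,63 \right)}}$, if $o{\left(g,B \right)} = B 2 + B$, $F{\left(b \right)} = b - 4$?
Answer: $\frac{28}{339290195} \approx 8.2525 \cdot 10^{-8}$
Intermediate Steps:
$F{\left(b \right)} = -4 + b$
$o{\left(g,B \right)} = 3 B$ ($o{\left(g,B \right)} = 2 B + B = 3 B$)
$a{\left(L,K \right)} = K + L + \left(-4 + K\right)^{4}$ ($a{\left(L,K \right)} = \left(L + K\right) + \left(-4 + K\right)^{4} = \left(K + L\right) + \left(-4 + K\right)^{4} = K + L + \left(-4 + K\right)^{4}$)
$S{\left(k,w \right)} = \frac{1}{k}$ ($S{\left(k,w \right)} = \frac{1}{3 \cdot 0 + k} = \frac{1}{0 + k} = \frac{1}{k}$)
$\frac{1}{S{\left(-28,-29 \right)} + a{\left(83,63 \right)}} = \frac{1}{\frac{1}{-28} + \left(63 + 83 + \left(-4 + 63\right)^{4}\right)} = \frac{1}{- \frac{1}{28} + \left(63 + 83 + 59^{4}\right)} = \frac{1}{- \frac{1}{28} + \left(63 + 83 + 12117361\right)} = \frac{1}{- \frac{1}{28} + 12117507} = \frac{1}{\frac{339290195}{28}} = \frac{28}{339290195}$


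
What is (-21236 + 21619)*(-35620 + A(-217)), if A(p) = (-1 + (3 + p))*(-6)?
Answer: -13148390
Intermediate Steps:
A(p) = -12 - 6*p (A(p) = (2 + p)*(-6) = -12 - 6*p)
(-21236 + 21619)*(-35620 + A(-217)) = (-21236 + 21619)*(-35620 + (-12 - 6*(-217))) = 383*(-35620 + (-12 + 1302)) = 383*(-35620 + 1290) = 383*(-34330) = -13148390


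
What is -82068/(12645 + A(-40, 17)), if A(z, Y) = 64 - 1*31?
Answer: -13678/2113 ≈ -6.4733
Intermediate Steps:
A(z, Y) = 33 (A(z, Y) = 64 - 31 = 33)
-82068/(12645 + A(-40, 17)) = -82068/(12645 + 33) = -82068/12678 = -82068*1/12678 = -13678/2113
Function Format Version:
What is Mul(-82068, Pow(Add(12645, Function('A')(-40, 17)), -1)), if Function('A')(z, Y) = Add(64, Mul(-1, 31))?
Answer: Rational(-13678, 2113) ≈ -6.4733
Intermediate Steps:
Function('A')(z, Y) = 33 (Function('A')(z, Y) = Add(64, -31) = 33)
Mul(-82068, Pow(Add(12645, Function('A')(-40, 17)), -1)) = Mul(-82068, Pow(Add(12645, 33), -1)) = Mul(-82068, Pow(12678, -1)) = Mul(-82068, Rational(1, 12678)) = Rational(-13678, 2113)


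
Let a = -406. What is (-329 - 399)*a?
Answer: 295568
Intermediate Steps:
(-329 - 399)*a = (-329 - 399)*(-406) = -728*(-406) = 295568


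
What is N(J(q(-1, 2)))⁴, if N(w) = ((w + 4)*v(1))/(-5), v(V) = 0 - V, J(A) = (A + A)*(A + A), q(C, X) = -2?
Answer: 256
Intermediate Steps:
J(A) = 4*A² (J(A) = (2*A)*(2*A) = 4*A²)
v(V) = -V
N(w) = ⅘ + w/5 (N(w) = ((w + 4)*(-1*1))/(-5) = ((4 + w)*(-1))*(-⅕) = (-4 - w)*(-⅕) = ⅘ + w/5)
N(J(q(-1, 2)))⁴ = (⅘ + (4*(-2)²)/5)⁴ = (⅘ + (4*4)/5)⁴ = (⅘ + (⅕)*16)⁴ = (⅘ + 16/5)⁴ = 4⁴ = 256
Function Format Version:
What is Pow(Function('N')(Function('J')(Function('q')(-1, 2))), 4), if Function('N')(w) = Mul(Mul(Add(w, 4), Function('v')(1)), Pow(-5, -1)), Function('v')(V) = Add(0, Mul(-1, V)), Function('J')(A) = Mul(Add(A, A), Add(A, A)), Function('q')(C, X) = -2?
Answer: 256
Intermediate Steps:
Function('J')(A) = Mul(4, Pow(A, 2)) (Function('J')(A) = Mul(Mul(2, A), Mul(2, A)) = Mul(4, Pow(A, 2)))
Function('v')(V) = Mul(-1, V)
Function('N')(w) = Add(Rational(4, 5), Mul(Rational(1, 5), w)) (Function('N')(w) = Mul(Mul(Add(w, 4), Mul(-1, 1)), Pow(-5, -1)) = Mul(Mul(Add(4, w), -1), Rational(-1, 5)) = Mul(Add(-4, Mul(-1, w)), Rational(-1, 5)) = Add(Rational(4, 5), Mul(Rational(1, 5), w)))
Pow(Function('N')(Function('J')(Function('q')(-1, 2))), 4) = Pow(Add(Rational(4, 5), Mul(Rational(1, 5), Mul(4, Pow(-2, 2)))), 4) = Pow(Add(Rational(4, 5), Mul(Rational(1, 5), Mul(4, 4))), 4) = Pow(Add(Rational(4, 5), Mul(Rational(1, 5), 16)), 4) = Pow(Add(Rational(4, 5), Rational(16, 5)), 4) = Pow(4, 4) = 256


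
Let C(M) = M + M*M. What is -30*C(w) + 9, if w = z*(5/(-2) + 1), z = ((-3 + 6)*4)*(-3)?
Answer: -89091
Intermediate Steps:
z = -36 (z = (3*4)*(-3) = 12*(-3) = -36)
w = 54 (w = -36*(5/(-2) + 1) = -36*(5*(-1/2) + 1) = -36*(-5/2 + 1) = -36*(-3/2) = 54)
C(M) = M + M**2
-30*C(w) + 9 = -1620*(1 + 54) + 9 = -1620*55 + 9 = -30*2970 + 9 = -89100 + 9 = -89091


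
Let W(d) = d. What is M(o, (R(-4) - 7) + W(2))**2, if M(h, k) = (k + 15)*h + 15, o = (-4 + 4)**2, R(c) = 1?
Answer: 225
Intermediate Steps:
o = 0 (o = 0**2 = 0)
M(h, k) = 15 + h*(15 + k) (M(h, k) = (15 + k)*h + 15 = h*(15 + k) + 15 = 15 + h*(15 + k))
M(o, (R(-4) - 7) + W(2))**2 = (15 + 15*0 + 0*((1 - 7) + 2))**2 = (15 + 0 + 0*(-6 + 2))**2 = (15 + 0 + 0*(-4))**2 = (15 + 0 + 0)**2 = 15**2 = 225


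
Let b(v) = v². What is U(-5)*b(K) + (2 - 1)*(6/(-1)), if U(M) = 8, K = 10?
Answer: 794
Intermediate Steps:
U(-5)*b(K) + (2 - 1)*(6/(-1)) = 8*10² + (2 - 1)*(6/(-1)) = 8*100 + 1*(6*(-1)) = 800 + 1*(-6) = 800 - 6 = 794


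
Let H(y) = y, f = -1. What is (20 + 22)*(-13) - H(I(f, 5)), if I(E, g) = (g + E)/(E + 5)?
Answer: -547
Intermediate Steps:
I(E, g) = (E + g)/(5 + E)
(20 + 22)*(-13) - H(I(f, 5)) = (20 + 22)*(-13) - (-1 + 5)/(5 - 1) = 42*(-13) - 4/4 = -546 - 4/4 = -546 - 1*1 = -546 - 1 = -547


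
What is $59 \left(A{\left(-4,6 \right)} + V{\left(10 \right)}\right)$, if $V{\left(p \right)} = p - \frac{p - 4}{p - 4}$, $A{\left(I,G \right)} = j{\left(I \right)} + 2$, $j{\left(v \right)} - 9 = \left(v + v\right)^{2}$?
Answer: $4956$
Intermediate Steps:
$j{\left(v \right)} = 9 + 4 v^{2}$ ($j{\left(v \right)} = 9 + \left(v + v\right)^{2} = 9 + \left(2 v\right)^{2} = 9 + 4 v^{2}$)
$A{\left(I,G \right)} = 11 + 4 I^{2}$ ($A{\left(I,G \right)} = \left(9 + 4 I^{2}\right) + 2 = 11 + 4 I^{2}$)
$V{\left(p \right)} = -1 + p$ ($V{\left(p \right)} = p - \frac{-4 + p}{-4 + p} = p - 1 = -1 + p$)
$59 \left(A{\left(-4,6 \right)} + V{\left(10 \right)}\right) = 59 \left(\left(11 + 4 \left(-4\right)^{2}\right) + \left(-1 + 10\right)\right) = 59 \left(\left(11 + 4 \cdot 16\right) + 9\right) = 59 \left(\left(11 + 64\right) + 9\right) = 59 \left(75 + 9\right) = 59 \cdot 84 = 4956$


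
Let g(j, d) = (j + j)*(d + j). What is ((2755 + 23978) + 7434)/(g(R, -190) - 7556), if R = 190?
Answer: -34167/7556 ≈ -4.5218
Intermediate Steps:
g(j, d) = 2*j*(d + j) (g(j, d) = (2*j)*(d + j) = 2*j*(d + j))
((2755 + 23978) + 7434)/(g(R, -190) - 7556) = ((2755 + 23978) + 7434)/(2*190*(-190 + 190) - 7556) = (26733 + 7434)/(2*190*0 - 7556) = 34167/(0 - 7556) = 34167/(-7556) = 34167*(-1/7556) = -34167/7556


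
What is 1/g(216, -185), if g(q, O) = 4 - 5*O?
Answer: 1/929 ≈ 0.0010764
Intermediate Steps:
1/g(216, -185) = 1/(4 - 5*(-185)) = 1/(4 + 925) = 1/929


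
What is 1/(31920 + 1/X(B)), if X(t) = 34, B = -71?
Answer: 34/1085281 ≈ 3.1328e-5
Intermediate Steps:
1/(31920 + 1/X(B)) = 1/(31920 + 1/34) = 1/(1085281/34) = 34/1085281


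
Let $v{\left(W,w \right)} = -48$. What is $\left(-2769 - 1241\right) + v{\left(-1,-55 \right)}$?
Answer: $-4058$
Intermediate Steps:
$\left(-2769 - 1241\right) + v{\left(-1,-55 \right)} = \left(-2769 - 1241\right) - 48 = -4010 - 48 = -4058$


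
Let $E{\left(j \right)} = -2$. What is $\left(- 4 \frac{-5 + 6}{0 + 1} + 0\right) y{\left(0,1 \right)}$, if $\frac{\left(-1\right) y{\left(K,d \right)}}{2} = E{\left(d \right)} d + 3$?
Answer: $8$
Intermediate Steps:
$y{\left(K,d \right)} = -6 + 4 d$ ($y{\left(K,d \right)} = - 2 \left(- 2 d + 3\right) = - 2 \left(3 - 2 d\right) = -6 + 4 d$)
$\left(- 4 \frac{-5 + 6}{0 + 1} + 0\right) y{\left(0,1 \right)} = \left(- 4 \frac{-5 + 6}{0 + 1} + 0\right) \left(-6 + 4 \cdot 1\right) = \left(- 4 \cdot 1 \cdot 1^{-1} + 0\right) \left(-6 + 4\right) = \left(- 4 \cdot 1 \cdot 1 + 0\right) \left(-2\right) = \left(\left(-4\right) 1 + 0\right) \left(-2\right) = \left(-4 + 0\right) \left(-2\right) = \left(-4\right) \left(-2\right) = 8$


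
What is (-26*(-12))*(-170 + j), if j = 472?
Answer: 94224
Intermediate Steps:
(-26*(-12))*(-170 + j) = (-26*(-12))*(-170 + 472) = 312*302 = 94224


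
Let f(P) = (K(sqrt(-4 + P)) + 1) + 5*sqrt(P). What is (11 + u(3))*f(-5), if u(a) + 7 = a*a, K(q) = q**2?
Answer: -104 + 65*I*sqrt(5) ≈ -104.0 + 145.34*I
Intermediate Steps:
u(a) = -7 + a**2 (u(a) = -7 + a*a = -7 + a**2)
f(P) = -3 + P + 5*sqrt(P) (f(P) = ((sqrt(-4 + P))**2 + 1) + 5*sqrt(P) = ((-4 + P) + 1) + 5*sqrt(P) = (-3 + P) + 5*sqrt(P) = -3 + P + 5*sqrt(P))
(11 + u(3))*f(-5) = (11 + (-7 + 3**2))*(-3 - 5 + 5*sqrt(-5)) = (11 + (-7 + 9))*(-3 - 5 + 5*(I*sqrt(5))) = (11 + 2)*(-3 - 5 + 5*I*sqrt(5)) = 13*(-8 + 5*I*sqrt(5)) = -104 + 65*I*sqrt(5)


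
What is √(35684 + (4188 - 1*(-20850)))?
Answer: √60722 ≈ 246.42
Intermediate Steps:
√(35684 + (4188 - 1*(-20850))) = √(35684 + (4188 + 20850)) = √(35684 + 25038) = √60722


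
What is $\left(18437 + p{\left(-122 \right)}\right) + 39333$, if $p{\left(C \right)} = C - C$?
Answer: $57770$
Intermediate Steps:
$p{\left(C \right)} = 0$
$\left(18437 + p{\left(-122 \right)}\right) + 39333 = \left(18437 + 0\right) + 39333 = 18437 + 39333 = 57770$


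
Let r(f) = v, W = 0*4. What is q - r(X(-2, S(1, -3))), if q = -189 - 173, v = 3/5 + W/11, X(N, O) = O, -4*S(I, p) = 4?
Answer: -1813/5 ≈ -362.60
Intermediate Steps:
W = 0
S(I, p) = -1 (S(I, p) = -1/4*4 = -1)
v = 3/5 (v = 3/5 + 0/11 = 3*(1/5) + 0*(1/11) = 3/5 + 0 = 3/5 ≈ 0.60000)
r(f) = 3/5
q = -362
q - r(X(-2, S(1, -3))) = -362 - 1*3/5 = -362 - 3/5 = -1813/5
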